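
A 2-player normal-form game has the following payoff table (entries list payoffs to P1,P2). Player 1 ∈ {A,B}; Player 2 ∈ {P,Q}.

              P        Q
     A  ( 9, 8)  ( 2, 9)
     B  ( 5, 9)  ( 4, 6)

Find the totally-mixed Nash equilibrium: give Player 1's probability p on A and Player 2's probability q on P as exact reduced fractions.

P1 mixes 3/4 on A; P2 mixes 1/3 on P

P1 indiff ⇒ q·9+(1-q)·2 = q·5+(1-q)·4 ⇒ q(4) = (1-q)(2) ⇒ q = 1/3
P2 indiff ⇒ p·8+(1-p)·9 = p·9+(1-p)·6 ⇒ p(-1) = (1-p)(-3) ⇒ p = 3/4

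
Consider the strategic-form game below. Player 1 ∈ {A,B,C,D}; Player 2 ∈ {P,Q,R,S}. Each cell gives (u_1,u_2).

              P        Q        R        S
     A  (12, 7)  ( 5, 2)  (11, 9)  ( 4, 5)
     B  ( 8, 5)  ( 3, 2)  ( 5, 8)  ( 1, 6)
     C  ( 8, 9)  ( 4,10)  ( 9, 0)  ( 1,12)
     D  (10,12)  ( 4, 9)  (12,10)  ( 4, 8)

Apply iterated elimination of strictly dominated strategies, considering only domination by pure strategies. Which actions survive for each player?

P1 drop B (A beats it: P:12>8 Q:5>3 R:11>5 S:4>1)
P1 drop C (A beats it: P:12>8 Q:5>4 R:11>9 S:4>1)
P2 drop Q (P beats it: A:7>2 D:12>9)
P2 drop S (P beats it: A:7>5 D:12>8)
P1→{A,D} P2→{P,R}

IESDS → P1:{A,D} P2:{P,R}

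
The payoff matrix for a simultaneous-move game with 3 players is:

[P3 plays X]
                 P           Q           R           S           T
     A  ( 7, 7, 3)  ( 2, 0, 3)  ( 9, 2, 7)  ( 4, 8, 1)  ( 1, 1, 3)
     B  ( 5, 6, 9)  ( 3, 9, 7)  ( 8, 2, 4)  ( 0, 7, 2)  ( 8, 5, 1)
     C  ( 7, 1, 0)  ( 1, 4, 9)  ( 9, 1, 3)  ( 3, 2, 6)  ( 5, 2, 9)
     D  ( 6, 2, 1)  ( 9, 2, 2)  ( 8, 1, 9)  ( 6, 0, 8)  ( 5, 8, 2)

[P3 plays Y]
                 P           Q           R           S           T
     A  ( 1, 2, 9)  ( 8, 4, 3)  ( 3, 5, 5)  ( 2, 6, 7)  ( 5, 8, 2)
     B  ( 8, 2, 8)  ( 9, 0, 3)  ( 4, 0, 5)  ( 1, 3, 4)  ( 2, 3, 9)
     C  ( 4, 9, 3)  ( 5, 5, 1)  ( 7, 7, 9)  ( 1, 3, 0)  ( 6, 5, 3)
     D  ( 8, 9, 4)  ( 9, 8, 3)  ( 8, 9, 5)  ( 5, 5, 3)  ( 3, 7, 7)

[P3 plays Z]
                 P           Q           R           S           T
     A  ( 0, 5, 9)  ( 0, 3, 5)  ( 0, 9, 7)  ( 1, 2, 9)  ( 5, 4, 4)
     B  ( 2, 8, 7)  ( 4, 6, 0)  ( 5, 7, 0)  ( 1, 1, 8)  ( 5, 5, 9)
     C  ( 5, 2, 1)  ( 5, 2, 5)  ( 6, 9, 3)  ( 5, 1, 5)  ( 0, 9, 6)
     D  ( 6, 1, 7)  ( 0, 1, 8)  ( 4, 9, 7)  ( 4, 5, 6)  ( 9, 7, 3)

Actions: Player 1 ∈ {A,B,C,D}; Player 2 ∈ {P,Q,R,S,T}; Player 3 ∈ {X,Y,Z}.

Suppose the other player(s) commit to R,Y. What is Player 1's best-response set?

u_1(A vs R,Y) = 3
u_1(B vs R,Y) = 4
u_1(C vs R,Y) = 7
u_1(D vs R,Y) = 8
max payoff 8 at {D}

BR_1 = {D}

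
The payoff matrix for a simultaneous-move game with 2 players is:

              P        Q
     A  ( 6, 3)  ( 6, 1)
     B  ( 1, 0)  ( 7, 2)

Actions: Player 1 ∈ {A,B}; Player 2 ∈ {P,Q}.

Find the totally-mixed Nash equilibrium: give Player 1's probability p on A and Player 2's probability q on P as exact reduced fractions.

P1 indiff ⇒ q·6+(1-q)·6 = q·1+(1-q)·7 ⇒ q(5) = (1-q)(1) ⇒ q = 1/6
P2 indiff ⇒ p·3+(1-p)·0 = p·1+(1-p)·2 ⇒ p(2) = (1-p)(2) ⇒ p = 1/2

(p,q) = (1/2, 1/6)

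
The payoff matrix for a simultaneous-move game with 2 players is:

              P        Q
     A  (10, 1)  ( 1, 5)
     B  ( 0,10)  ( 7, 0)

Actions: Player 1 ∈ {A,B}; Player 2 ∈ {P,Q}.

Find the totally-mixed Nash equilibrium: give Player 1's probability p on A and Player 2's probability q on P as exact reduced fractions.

(p,q) = (5/7, 3/8)

P1 indiff ⇒ q·10+(1-q)·1 = q·0+(1-q)·7 ⇒ q(10) = (1-q)(6) ⇒ q = 3/8
P2 indiff ⇒ p·1+(1-p)·10 = p·5+(1-p)·0 ⇒ p(-4) = (1-p)(-10) ⇒ p = 5/7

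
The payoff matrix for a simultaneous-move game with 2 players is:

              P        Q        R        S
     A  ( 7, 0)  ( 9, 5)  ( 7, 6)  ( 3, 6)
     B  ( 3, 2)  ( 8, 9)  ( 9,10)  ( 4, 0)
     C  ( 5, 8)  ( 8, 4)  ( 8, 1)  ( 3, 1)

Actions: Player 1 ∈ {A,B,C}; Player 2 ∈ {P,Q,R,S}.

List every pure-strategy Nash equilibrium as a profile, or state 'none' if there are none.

(A,P): not NE [P2→S gives 6>0]
(A,Q): not NE [P2→S gives 6>5]
(A,R): not NE [P1→B gives 9>7]
(A,S): not NE [P1→B gives 4>3]
(B,P): not NE [P1→A gives 7>3; P2→R gives 10>2]
(B,Q): not NE [P1→A gives 9>8; P2→R gives 10>9]
(B,R): NE
(B,S): not NE [P2→R gives 10>0]
(C,P): not NE [P1→A gives 7>5]
(C,Q): not NE [P1→A gives 9>8; P2→P gives 8>4]
(C,R): not NE [P1→B gives 9>8; P2→P gives 8>1]
(C,S): not NE [P1→B gives 4>3; P2→P gives 8>1]

NE set: (B,R)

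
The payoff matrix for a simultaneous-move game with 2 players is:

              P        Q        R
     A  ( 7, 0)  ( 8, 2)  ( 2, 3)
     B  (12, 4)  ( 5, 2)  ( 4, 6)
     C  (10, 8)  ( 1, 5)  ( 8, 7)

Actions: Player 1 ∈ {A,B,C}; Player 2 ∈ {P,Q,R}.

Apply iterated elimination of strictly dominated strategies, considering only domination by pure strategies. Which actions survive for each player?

P2 drop Q (R beats it: A:3>2 B:6>2 C:7>5)
P1 drop A (B beats it: P:12>7 R:4>2)
P1→{B,C} P2→{P,R}

Remaining: P1:{B,C} P2:{P,R}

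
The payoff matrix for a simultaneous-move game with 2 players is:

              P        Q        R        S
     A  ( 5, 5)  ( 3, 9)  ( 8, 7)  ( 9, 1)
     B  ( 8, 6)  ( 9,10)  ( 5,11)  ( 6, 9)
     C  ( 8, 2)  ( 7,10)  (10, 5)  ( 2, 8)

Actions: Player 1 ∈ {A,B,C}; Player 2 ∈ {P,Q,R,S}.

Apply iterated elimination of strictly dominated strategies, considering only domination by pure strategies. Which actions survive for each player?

IESDS → P1:{B,C} P2:{Q,R}

P2 drop P (Q beats it: A:9>5 B:10>6 C:10>2)
P2 drop S (Q beats it: A:9>1 B:10>9 C:10>8)
P1 drop A (C beats it: Q:7>3 R:10>8)
P1→{B,C} P2→{Q,R}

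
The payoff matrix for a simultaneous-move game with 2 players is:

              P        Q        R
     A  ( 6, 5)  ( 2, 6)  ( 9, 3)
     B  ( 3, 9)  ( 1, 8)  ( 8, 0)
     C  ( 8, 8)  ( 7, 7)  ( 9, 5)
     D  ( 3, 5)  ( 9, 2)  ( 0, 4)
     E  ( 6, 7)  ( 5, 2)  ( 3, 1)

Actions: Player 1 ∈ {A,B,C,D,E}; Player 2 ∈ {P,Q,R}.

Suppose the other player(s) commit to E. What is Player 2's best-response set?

u_2(P vs E) = 7
u_2(Q vs E) = 2
u_2(R vs E) = 1
max payoff 7 at {P}

argmax u_2 = {P}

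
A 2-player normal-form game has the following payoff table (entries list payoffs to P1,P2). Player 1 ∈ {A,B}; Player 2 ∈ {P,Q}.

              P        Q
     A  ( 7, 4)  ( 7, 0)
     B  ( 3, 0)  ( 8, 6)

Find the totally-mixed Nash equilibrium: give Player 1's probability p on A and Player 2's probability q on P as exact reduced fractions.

(p,q) = (3/5, 1/5)

P1 indiff ⇒ q·7+(1-q)·7 = q·3+(1-q)·8 ⇒ q(4) = (1-q)(1) ⇒ q = 1/5
P2 indiff ⇒ p·4+(1-p)·0 = p·0+(1-p)·6 ⇒ p(4) = (1-p)(6) ⇒ p = 3/5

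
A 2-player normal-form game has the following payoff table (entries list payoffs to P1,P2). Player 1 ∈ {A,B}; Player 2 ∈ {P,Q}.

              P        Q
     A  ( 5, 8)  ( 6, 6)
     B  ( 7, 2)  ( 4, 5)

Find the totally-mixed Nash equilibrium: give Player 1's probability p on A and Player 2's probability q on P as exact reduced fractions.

P1 mixes 3/5 on A; P2 mixes 1/2 on P

P1 indiff ⇒ q·5+(1-q)·6 = q·7+(1-q)·4 ⇒ q(-2) = (1-q)(-2) ⇒ q = 1/2
P2 indiff ⇒ p·8+(1-p)·2 = p·6+(1-p)·5 ⇒ p(2) = (1-p)(3) ⇒ p = 3/5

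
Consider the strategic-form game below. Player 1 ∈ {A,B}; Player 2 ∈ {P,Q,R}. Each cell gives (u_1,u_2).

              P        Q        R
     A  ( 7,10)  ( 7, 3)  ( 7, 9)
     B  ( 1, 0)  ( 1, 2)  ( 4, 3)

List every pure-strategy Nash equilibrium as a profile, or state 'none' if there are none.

NE set: (A,P)

(A,P): NE
(A,Q): not NE [P2→P gives 10>3]
(A,R): not NE [P2→P gives 10>9]
(B,P): not NE [P1→A gives 7>1; P2→R gives 3>0]
(B,Q): not NE [P1→A gives 7>1; P2→R gives 3>2]
(B,R): not NE [P1→A gives 7>4]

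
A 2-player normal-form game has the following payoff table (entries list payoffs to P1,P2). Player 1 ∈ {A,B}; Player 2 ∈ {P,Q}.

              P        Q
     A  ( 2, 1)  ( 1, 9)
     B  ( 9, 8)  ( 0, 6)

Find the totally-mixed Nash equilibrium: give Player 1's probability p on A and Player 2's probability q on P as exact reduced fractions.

p=1/5, q=1/8

P1 indiff ⇒ q·2+(1-q)·1 = q·9+(1-q)·0 ⇒ q(-7) = (1-q)(-1) ⇒ q = 1/8
P2 indiff ⇒ p·1+(1-p)·8 = p·9+(1-p)·6 ⇒ p(-8) = (1-p)(-2) ⇒ p = 1/5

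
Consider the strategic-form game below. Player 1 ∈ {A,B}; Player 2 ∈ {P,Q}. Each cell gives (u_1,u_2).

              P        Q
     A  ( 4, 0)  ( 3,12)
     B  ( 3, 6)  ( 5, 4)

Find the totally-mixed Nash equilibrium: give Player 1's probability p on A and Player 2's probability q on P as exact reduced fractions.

P1 indiff ⇒ q·4+(1-q)·3 = q·3+(1-q)·5 ⇒ q(1) = (1-q)(2) ⇒ q = 2/3
P2 indiff ⇒ p·0+(1-p)·6 = p·12+(1-p)·4 ⇒ p(-12) = (1-p)(-2) ⇒ p = 1/7

P1 mixes 1/7 on A; P2 mixes 2/3 on P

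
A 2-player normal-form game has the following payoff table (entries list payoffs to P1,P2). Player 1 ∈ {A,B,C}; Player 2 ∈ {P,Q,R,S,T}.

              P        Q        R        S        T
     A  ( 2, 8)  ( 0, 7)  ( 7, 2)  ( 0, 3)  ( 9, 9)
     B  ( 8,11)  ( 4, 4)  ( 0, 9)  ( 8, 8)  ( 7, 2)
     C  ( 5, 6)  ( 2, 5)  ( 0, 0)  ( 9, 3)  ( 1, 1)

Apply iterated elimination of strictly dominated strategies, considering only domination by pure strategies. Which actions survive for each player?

P2 drop Q (P beats it: A:8>7 B:11>4 C:6>5)
P2 drop R (P beats it: A:8>2 B:11>9 C:6>0)
P2 drop S (P beats it: A:8>3 B:11>8 C:6>3)
P1 drop C (B beats it: P:8>5 T:7>1)
P1→{A,B} P2→{P,T}

Remaining: P1:{A,B} P2:{P,T}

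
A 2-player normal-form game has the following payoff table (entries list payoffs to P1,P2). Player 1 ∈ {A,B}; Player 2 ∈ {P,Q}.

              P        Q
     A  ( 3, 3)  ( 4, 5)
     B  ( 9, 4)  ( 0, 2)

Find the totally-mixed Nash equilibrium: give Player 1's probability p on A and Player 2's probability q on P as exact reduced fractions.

P1 mixes 1/2 on A; P2 mixes 2/5 on P

P1 indiff ⇒ q·3+(1-q)·4 = q·9+(1-q)·0 ⇒ q(-6) = (1-q)(-4) ⇒ q = 2/5
P2 indiff ⇒ p·3+(1-p)·4 = p·5+(1-p)·2 ⇒ p(-2) = (1-p)(-2) ⇒ p = 1/2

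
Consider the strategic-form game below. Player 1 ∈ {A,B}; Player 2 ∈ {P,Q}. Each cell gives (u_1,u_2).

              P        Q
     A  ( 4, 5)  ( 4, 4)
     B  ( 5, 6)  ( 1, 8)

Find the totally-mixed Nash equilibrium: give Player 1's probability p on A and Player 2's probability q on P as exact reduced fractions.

P1 mixes 2/3 on A; P2 mixes 3/4 on P

P1 indiff ⇒ q·4+(1-q)·4 = q·5+(1-q)·1 ⇒ q(-1) = (1-q)(-3) ⇒ q = 3/4
P2 indiff ⇒ p·5+(1-p)·6 = p·4+(1-p)·8 ⇒ p(1) = (1-p)(2) ⇒ p = 2/3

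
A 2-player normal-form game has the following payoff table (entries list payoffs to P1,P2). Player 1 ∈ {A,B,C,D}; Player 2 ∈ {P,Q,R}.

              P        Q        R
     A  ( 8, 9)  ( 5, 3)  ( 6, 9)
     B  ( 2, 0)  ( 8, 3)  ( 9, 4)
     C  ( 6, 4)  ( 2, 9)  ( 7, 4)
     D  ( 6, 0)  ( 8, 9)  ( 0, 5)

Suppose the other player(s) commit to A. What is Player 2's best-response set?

u_2(P vs A) = 9
u_2(Q vs A) = 3
u_2(R vs A) = 9
max payoff 9 at {P,R}

BR_2 = {P,R}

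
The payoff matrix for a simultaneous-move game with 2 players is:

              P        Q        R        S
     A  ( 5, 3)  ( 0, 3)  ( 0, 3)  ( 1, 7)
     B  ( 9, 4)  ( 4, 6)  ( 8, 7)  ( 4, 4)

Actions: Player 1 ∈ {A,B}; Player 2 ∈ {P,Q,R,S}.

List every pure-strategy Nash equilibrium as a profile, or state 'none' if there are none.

(A,P): not NE [P1→B gives 9>5; P2→S gives 7>3]
(A,Q): not NE [P1→B gives 4>0; P2→S gives 7>3]
(A,R): not NE [P1→B gives 8>0; P2→S gives 7>3]
(A,S): not NE [P1→B gives 4>1]
(B,P): not NE [P2→R gives 7>4]
(B,Q): not NE [P2→R gives 7>6]
(B,R): NE
(B,S): not NE [P2→R gives 7>4]

NE set: (B,R)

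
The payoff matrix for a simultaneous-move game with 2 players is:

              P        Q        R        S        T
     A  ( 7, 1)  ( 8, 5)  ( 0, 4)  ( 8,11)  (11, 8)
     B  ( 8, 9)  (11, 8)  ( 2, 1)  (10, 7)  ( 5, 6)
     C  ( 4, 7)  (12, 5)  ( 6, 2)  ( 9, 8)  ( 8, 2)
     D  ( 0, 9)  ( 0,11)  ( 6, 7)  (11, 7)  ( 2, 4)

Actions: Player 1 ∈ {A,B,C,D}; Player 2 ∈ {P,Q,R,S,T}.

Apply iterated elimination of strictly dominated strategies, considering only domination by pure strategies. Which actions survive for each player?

Remaining: P1:{B,C,D} P2:{P,Q,S}

P2 drop R (Q beats it: A:5>4 B:8>1 C:5>2 D:11>7)
P2 drop T (S beats it: A:11>8 B:7>6 C:8>2 D:7>4)
P1 drop A (B beats it: P:8>7 Q:11>8 S:10>8)
P1→{B,C,D} P2→{P,Q,S}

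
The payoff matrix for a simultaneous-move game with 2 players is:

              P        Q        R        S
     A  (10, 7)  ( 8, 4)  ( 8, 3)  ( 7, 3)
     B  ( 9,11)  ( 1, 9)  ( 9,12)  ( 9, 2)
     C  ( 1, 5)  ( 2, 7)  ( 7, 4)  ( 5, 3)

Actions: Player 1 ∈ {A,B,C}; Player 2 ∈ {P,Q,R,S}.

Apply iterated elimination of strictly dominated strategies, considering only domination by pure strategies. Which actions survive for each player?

Survivors P1:{A,B} P2:{P,R}

P1 drop C (A beats it: P:10>1 Q:8>2 R:8>7 S:7>5)
P2 drop Q (P beats it: A:7>4 B:11>9)
P2 drop S (P beats it: A:7>3 B:11>2)
P1→{A,B} P2→{P,R}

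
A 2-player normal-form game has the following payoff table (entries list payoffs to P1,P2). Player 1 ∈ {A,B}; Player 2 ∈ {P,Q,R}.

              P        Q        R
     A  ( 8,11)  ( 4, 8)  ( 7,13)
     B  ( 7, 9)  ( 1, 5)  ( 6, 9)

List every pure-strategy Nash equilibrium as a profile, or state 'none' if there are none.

(A,P): not NE [P2→R gives 13>11]
(A,Q): not NE [P2→R gives 13>8]
(A,R): NE
(B,P): not NE [P1→A gives 8>7]
(B,Q): not NE [P1→A gives 4>1; P2→R gives 9>5]
(B,R): not NE [P1→A gives 7>6]

PSNE = {(A,R)}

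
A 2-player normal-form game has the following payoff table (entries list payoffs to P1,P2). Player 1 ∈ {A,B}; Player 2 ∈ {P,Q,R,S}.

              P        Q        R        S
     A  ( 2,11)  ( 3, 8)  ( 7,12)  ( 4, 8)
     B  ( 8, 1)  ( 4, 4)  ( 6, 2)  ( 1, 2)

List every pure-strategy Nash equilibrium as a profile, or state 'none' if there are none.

PSNE = {(A,R), (B,Q)}

(A,P): not NE [P1→B gives 8>2; P2→R gives 12>11]
(A,Q): not NE [P1→B gives 4>3; P2→R gives 12>8]
(A,R): NE
(A,S): not NE [P2→R gives 12>8]
(B,P): not NE [P2→Q gives 4>1]
(B,Q): NE
(B,R): not NE [P1→A gives 7>6; P2→Q gives 4>2]
(B,S): not NE [P1→A gives 4>1; P2→Q gives 4>2]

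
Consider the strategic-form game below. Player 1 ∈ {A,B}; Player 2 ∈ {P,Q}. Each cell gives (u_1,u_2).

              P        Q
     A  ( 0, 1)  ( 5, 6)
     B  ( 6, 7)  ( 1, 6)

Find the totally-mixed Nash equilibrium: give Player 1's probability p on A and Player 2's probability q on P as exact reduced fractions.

P1 indiff ⇒ q·0+(1-q)·5 = q·6+(1-q)·1 ⇒ q(-6) = (1-q)(-4) ⇒ q = 2/5
P2 indiff ⇒ p·1+(1-p)·7 = p·6+(1-p)·6 ⇒ p(-5) = (1-p)(-1) ⇒ p = 1/6

(p,q) = (1/6, 2/5)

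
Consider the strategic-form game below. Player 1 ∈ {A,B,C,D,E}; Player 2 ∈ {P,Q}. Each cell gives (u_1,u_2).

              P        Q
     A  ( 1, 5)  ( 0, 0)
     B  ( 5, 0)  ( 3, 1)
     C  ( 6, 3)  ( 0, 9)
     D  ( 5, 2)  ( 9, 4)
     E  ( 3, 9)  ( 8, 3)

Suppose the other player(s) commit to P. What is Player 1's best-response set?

argmax u_1 = {C}

u_1(A vs P) = 1
u_1(B vs P) = 5
u_1(C vs P) = 6
u_1(D vs P) = 5
u_1(E vs P) = 3
max payoff 6 at {C}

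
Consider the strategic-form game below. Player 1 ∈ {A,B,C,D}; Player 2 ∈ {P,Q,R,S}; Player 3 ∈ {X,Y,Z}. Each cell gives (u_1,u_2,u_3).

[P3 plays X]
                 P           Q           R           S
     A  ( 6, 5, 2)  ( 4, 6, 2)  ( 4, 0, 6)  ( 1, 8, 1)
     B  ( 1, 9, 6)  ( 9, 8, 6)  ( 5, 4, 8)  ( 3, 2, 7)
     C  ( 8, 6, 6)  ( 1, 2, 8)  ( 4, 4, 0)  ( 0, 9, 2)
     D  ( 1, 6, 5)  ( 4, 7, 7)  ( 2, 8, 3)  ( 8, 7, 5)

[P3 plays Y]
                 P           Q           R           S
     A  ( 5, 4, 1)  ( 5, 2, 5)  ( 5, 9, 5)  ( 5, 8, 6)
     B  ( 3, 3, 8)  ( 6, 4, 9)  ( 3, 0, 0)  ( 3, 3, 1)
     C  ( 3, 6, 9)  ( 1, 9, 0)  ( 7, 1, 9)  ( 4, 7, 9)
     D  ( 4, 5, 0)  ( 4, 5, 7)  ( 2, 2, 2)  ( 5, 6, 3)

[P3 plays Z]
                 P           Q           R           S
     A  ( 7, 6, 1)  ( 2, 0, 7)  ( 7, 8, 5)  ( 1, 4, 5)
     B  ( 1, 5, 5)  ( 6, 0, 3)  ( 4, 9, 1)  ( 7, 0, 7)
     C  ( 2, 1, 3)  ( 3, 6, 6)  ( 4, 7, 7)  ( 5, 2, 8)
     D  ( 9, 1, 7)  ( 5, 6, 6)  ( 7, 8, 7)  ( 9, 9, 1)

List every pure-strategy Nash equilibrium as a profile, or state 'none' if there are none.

PSNE = {(B,Q,Y)}

(A,P,X): not NE [P1→C gives 8>6; P2→S gives 8>5]
(A,P,Y): not NE [P2→R gives 9>4; P3→X gives 2>1]
(A,P,Z): not NE [P1→D gives 9>7; P2→R gives 8>6; P3→X gives 2>1]
(A,Q,X): not NE [P1→B gives 9>4; P2→S gives 8>6; P3→Z gives 7>2]
(A,Q,Y): not NE [P1→B gives 6>5; P2→R gives 9>2; P3→Z gives 7>5]
(A,Q,Z): not NE [P1→B gives 6>2; P2→R gives 8>0]
(A,R,X): not NE [P1→B gives 5>4; P2→S gives 8>0]
(A,R,Y): not NE [P1→C gives 7>5; P3→X gives 6>5]
(A,R,Z): not NE [P3→X gives 6>5]
(A,S,X): not NE [P1→D gives 8>1; P3→Y gives 6>1]
(A,S,Y): not NE [P2→R gives 9>8]
(A,S,Z): not NE [P1→D gives 9>1; P2→R gives 8>4; P3→Y gives 6>5]
(B,P,X): not NE [P1→C gives 8>1; P3→Y gives 8>6]
(B,P,Y): not NE [P1→A gives 5>3; P2→Q gives 4>3]
(B,P,Z): not NE [P1→D gives 9>1; P2→R gives 9>5; P3→Y gives 8>5]
(B,Q,X): not NE [P2→P gives 9>8; P3→Y gives 9>6]
(B,Q,Y): NE
(B,Q,Z): not NE [P2→R gives 9>0; P3→Y gives 9>3]
(B,R,X): not NE [P2→P gives 9>4]
(B,R,Y): not NE [P1→C gives 7>3; P2→Q gives 4>0; P3→X gives 8>0]
(B,R,Z): not NE [P1→D gives 7>4; P3→X gives 8>1]
(B,S,X): not NE [P1→D gives 8>3; P2→P gives 9>2]
(B,S,Y): not NE [P1→D gives 5>3; P2→Q gives 4>3; P3→Z gives 7>1]
(B,S,Z): not NE [P1→D gives 9>7; P2→R gives 9>0]
(C,P,X): not NE [P2→S gives 9>6; P3→Y gives 9>6]
(C,P,Y): not NE [P1→A gives 5>3; P2→Q gives 9>6]
(C,P,Z): not NE [P1→D gives 9>2; P2→R gives 7>1; P3→Y gives 9>3]
(C,Q,X): not NE [P1→B gives 9>1; P2→S gives 9>2]
(C,Q,Y): not NE [P1→B gives 6>1; P3→X gives 8>0]
(C,Q,Z): not NE [P1→B gives 6>3; P2→R gives 7>6; P3→X gives 8>6]
(C,R,X): not NE [P1→B gives 5>4; P2→S gives 9>4; P3→Y gives 9>0]
(C,R,Y): not NE [P2→Q gives 9>1]
(C,R,Z): not NE [P1→D gives 7>4; P3→Y gives 9>7]
(C,S,X): not NE [P1→D gives 8>0; P3→Y gives 9>2]
(C,S,Y): not NE [P1→D gives 5>4; P2→Q gives 9>7]
(C,S,Z): not NE [P1→D gives 9>5; P2→R gives 7>2; P3→Y gives 9>8]
(D,P,X): not NE [P1→C gives 8>1; P2→R gives 8>6; P3→Z gives 7>5]
(D,P,Y): not NE [P1→A gives 5>4; P2→S gives 6>5; P3→Z gives 7>0]
(D,P,Z): not NE [P2→S gives 9>1]
(D,Q,X): not NE [P1→B gives 9>4; P2→R gives 8>7]
(D,Q,Y): not NE [P1→B gives 6>4; P2→S gives 6>5]
(D,Q,Z): not NE [P1→B gives 6>5; P2→S gives 9>6; P3→Y gives 7>6]
(D,R,X): not NE [P1→B gives 5>2; P3→Z gives 7>3]
(D,R,Y): not NE [P1→C gives 7>2; P2→S gives 6>2; P3→Z gives 7>2]
(D,R,Z): not NE [P2→S gives 9>8]
(D,S,X): not NE [P2→R gives 8>7]
(D,S,Y): not NE [P3→X gives 5>3]
(D,S,Z): not NE [P3→X gives 5>1]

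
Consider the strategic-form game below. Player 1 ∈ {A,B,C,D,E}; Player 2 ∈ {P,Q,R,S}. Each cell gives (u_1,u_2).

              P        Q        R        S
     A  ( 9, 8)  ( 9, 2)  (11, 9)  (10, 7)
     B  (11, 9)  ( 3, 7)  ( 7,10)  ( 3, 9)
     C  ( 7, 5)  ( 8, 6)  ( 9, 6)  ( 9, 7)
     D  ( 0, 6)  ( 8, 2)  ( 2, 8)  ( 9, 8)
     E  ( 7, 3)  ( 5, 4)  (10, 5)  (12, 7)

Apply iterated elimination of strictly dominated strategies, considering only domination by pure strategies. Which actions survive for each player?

Survivors P1:{A,E} P2:{R,S}

P1 drop C (A beats it: P:9>7 Q:9>8 R:11>9 S:10>9)
P1 drop D (A beats it: P:9>0 Q:9>8 R:11>2 S:10>9)
P2 drop P (R beats it: A:9>8 B:10>9 E:5>3)
P1 drop B (A beats it: Q:9>3 R:11>7 S:10>3)
P2 drop Q (R beats it: A:9>2 E:5>4)
P1→{A,E} P2→{R,S}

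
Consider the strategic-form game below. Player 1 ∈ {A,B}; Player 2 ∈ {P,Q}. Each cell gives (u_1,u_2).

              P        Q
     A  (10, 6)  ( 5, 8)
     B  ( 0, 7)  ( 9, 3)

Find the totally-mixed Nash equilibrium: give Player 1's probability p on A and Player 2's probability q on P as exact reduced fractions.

P1 indiff ⇒ q·10+(1-q)·5 = q·0+(1-q)·9 ⇒ q(10) = (1-q)(4) ⇒ q = 2/7
P2 indiff ⇒ p·6+(1-p)·7 = p·8+(1-p)·3 ⇒ p(-2) = (1-p)(-4) ⇒ p = 2/3

P1 mixes 2/3 on A; P2 mixes 2/7 on P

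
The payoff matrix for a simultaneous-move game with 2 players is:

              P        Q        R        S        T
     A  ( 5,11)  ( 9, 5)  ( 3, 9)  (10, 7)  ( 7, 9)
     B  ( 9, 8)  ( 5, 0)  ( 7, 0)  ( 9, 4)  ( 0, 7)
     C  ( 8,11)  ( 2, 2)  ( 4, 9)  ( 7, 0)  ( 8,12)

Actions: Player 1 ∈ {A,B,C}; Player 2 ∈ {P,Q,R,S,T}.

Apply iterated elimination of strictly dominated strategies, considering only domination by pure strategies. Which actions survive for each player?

P2 drop Q (P beats it: A:11>5 B:8>0 C:11>2)
P2 drop R (P beats it: A:11>9 B:8>0 C:11>9)
P2 drop S (P beats it: A:11>7 B:8>4 C:11>0)
P1 drop A (C beats it: P:8>5 T:8>7)
P1→{B,C} P2→{P,T}

Remaining: P1:{B,C} P2:{P,T}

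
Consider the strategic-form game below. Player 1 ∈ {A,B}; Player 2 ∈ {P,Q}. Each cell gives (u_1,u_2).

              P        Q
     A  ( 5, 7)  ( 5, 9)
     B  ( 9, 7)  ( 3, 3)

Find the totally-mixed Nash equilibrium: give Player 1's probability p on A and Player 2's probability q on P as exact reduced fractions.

p=2/3, q=1/3

P1 indiff ⇒ q·5+(1-q)·5 = q·9+(1-q)·3 ⇒ q(-4) = (1-q)(-2) ⇒ q = 1/3
P2 indiff ⇒ p·7+(1-p)·7 = p·9+(1-p)·3 ⇒ p(-2) = (1-p)(-4) ⇒ p = 2/3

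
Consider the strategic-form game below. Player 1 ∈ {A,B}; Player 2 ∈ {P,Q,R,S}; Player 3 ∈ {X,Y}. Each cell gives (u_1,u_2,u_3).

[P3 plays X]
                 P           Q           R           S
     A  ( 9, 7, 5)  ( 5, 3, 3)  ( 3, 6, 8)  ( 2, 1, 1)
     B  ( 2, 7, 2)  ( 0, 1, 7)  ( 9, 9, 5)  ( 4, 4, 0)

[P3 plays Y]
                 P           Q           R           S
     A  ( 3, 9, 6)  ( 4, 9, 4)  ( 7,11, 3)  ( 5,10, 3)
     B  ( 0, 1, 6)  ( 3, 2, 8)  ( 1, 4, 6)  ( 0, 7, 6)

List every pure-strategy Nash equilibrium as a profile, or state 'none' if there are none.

(A,P,X): not NE [P3→Y gives 6>5]
(A,P,Y): not NE [P2→R gives 11>9]
(A,Q,X): not NE [P2→P gives 7>3; P3→Y gives 4>3]
(A,Q,Y): not NE [P2→R gives 11>9]
(A,R,X): not NE [P1→B gives 9>3; P2→P gives 7>6]
(A,R,Y): not NE [P3→X gives 8>3]
(A,S,X): not NE [P1→B gives 4>2; P2→P gives 7>1; P3→Y gives 3>1]
(A,S,Y): not NE [P2→R gives 11>10]
(B,P,X): not NE [P1→A gives 9>2; P2→R gives 9>7; P3→Y gives 6>2]
(B,P,Y): not NE [P1→A gives 3>0; P2→S gives 7>1]
(B,Q,X): not NE [P1→A gives 5>0; P2→R gives 9>1; P3→Y gives 8>7]
(B,Q,Y): not NE [P1→A gives 4>3; P2→S gives 7>2]
(B,R,X): not NE [P3→Y gives 6>5]
(B,R,Y): not NE [P1→A gives 7>1; P2→S gives 7>4]
(B,S,X): not NE [P2→R gives 9>4; P3→Y gives 6>0]
(B,S,Y): not NE [P1→A gives 5>0]

No pure NE.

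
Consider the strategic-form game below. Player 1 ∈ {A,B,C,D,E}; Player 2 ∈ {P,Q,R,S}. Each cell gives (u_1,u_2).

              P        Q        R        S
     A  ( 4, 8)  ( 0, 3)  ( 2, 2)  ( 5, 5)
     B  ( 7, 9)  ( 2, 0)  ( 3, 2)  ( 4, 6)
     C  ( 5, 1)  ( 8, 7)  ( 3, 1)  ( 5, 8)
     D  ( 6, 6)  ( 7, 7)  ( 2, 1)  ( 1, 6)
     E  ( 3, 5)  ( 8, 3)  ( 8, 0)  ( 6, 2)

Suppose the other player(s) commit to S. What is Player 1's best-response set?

u_1(A vs S) = 5
u_1(B vs S) = 4
u_1(C vs S) = 5
u_1(D vs S) = 1
u_1(E vs S) = 6
max payoff 6 at {E}

BR_1 = {E}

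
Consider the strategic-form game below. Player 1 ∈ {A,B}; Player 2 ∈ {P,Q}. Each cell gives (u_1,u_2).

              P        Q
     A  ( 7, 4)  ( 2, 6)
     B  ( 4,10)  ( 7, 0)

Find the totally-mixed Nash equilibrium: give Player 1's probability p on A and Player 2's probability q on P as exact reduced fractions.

P1 indiff ⇒ q·7+(1-q)·2 = q·4+(1-q)·7 ⇒ q(3) = (1-q)(5) ⇒ q = 5/8
P2 indiff ⇒ p·4+(1-p)·10 = p·6+(1-p)·0 ⇒ p(-2) = (1-p)(-10) ⇒ p = 5/6

P1 mixes 5/6 on A; P2 mixes 5/8 on P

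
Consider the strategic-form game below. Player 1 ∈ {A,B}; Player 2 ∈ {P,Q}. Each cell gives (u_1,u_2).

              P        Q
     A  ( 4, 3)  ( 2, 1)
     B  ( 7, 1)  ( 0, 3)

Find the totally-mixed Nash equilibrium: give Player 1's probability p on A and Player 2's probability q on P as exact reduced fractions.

P1 indiff ⇒ q·4+(1-q)·2 = q·7+(1-q)·0 ⇒ q(-3) = (1-q)(-2) ⇒ q = 2/5
P2 indiff ⇒ p·3+(1-p)·1 = p·1+(1-p)·3 ⇒ p(2) = (1-p)(2) ⇒ p = 1/2

(p,q) = (1/2, 2/5)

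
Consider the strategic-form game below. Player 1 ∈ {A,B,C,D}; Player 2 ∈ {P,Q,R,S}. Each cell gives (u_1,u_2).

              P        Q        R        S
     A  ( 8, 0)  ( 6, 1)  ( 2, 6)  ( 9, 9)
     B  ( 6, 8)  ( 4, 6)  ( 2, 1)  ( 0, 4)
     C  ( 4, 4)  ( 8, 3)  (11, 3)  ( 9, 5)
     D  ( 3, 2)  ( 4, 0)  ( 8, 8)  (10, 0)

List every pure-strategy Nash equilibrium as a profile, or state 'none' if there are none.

(A,P): not NE [P2→S gives 9>0]
(A,Q): not NE [P1→C gives 8>6; P2→S gives 9>1]
(A,R): not NE [P1→C gives 11>2; P2→S gives 9>6]
(A,S): not NE [P1→D gives 10>9]
(B,P): not NE [P1→A gives 8>6]
(B,Q): not NE [P1→C gives 8>4; P2→P gives 8>6]
(B,R): not NE [P1→C gives 11>2; P2→P gives 8>1]
(B,S): not NE [P1→D gives 10>0; P2→P gives 8>4]
(C,P): not NE [P1→A gives 8>4; P2→S gives 5>4]
(C,Q): not NE [P2→S gives 5>3]
(C,R): not NE [P2→S gives 5>3]
(C,S): not NE [P1→D gives 10>9]
(D,P): not NE [P1→A gives 8>3; P2→R gives 8>2]
(D,Q): not NE [P1→C gives 8>4; P2→R gives 8>0]
(D,R): not NE [P1→C gives 11>8]
(D,S): not NE [P2→R gives 8>0]

PSNE: ∅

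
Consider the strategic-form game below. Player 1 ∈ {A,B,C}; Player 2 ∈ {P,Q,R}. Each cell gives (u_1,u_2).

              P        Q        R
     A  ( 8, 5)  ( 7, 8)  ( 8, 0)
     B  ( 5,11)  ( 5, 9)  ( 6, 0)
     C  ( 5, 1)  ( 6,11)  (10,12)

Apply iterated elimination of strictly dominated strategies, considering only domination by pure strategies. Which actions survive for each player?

P1 drop B (A beats it: P:8>5 Q:7>5 R:8>6)
P2 drop P (Q beats it: A:8>5 C:11>1)
P1→{A,C} P2→{Q,R}

IESDS → P1:{A,C} P2:{Q,R}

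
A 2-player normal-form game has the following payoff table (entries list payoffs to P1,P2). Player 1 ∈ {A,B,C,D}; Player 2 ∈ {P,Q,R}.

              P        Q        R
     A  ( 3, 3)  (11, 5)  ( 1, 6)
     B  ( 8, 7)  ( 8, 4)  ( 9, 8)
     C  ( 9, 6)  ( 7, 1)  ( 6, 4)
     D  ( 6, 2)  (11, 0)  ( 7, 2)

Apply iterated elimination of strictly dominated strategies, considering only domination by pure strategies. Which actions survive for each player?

P2 drop Q (R beats it: A:6>5 B:8>4 C:4>1 D:2>0)
P1 drop A (B beats it: P:8>3 R:9>1)
P1 drop D (B beats it: P:8>6 R:9>7)
P1→{B,C} P2→{P,R}

Remaining: P1:{B,C} P2:{P,R}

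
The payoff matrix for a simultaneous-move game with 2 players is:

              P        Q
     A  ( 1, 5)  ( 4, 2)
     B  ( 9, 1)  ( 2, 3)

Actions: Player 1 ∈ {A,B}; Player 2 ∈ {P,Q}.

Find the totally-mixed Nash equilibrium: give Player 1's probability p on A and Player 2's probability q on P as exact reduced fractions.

p=2/5, q=1/5

P1 indiff ⇒ q·1+(1-q)·4 = q·9+(1-q)·2 ⇒ q(-8) = (1-q)(-2) ⇒ q = 1/5
P2 indiff ⇒ p·5+(1-p)·1 = p·2+(1-p)·3 ⇒ p(3) = (1-p)(2) ⇒ p = 2/5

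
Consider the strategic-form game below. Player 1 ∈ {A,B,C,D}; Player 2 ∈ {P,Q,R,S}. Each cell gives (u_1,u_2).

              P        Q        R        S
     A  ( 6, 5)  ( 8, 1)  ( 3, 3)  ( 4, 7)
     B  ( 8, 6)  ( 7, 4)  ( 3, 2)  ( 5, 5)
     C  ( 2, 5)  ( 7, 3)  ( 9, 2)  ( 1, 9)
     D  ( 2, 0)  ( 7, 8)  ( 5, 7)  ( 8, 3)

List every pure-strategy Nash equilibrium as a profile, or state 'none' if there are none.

(A,P): not NE [P1→B gives 8>6; P2→S gives 7>5]
(A,Q): not NE [P2→S gives 7>1]
(A,R): not NE [P1→C gives 9>3; P2→S gives 7>3]
(A,S): not NE [P1→D gives 8>4]
(B,P): NE
(B,Q): not NE [P1→A gives 8>7; P2→P gives 6>4]
(B,R): not NE [P1→C gives 9>3; P2→P gives 6>2]
(B,S): not NE [P1→D gives 8>5; P2→P gives 6>5]
(C,P): not NE [P1→B gives 8>2; P2→S gives 9>5]
(C,Q): not NE [P1→A gives 8>7; P2→S gives 9>3]
(C,R): not NE [P2→S gives 9>2]
(C,S): not NE [P1→D gives 8>1]
(D,P): not NE [P1→B gives 8>2; P2→Q gives 8>0]
(D,Q): not NE [P1→A gives 8>7]
(D,R): not NE [P1→C gives 9>5; P2→Q gives 8>7]
(D,S): not NE [P2→Q gives 8>3]

PSNE = {(B,P)}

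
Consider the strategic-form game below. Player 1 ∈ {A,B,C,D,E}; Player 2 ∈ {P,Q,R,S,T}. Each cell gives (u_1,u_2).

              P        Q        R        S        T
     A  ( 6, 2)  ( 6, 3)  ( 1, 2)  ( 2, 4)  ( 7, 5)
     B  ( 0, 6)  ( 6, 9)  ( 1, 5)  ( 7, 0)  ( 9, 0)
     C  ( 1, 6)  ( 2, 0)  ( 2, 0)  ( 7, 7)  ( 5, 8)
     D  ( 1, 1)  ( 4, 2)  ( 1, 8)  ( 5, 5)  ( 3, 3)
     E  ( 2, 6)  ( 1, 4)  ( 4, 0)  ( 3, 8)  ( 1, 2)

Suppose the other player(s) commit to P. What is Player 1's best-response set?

u_1(A vs P) = 6
u_1(B vs P) = 0
u_1(C vs P) = 1
u_1(D vs P) = 1
u_1(E vs P) = 2
max payoff 6 at {A}

BR_1 = {A}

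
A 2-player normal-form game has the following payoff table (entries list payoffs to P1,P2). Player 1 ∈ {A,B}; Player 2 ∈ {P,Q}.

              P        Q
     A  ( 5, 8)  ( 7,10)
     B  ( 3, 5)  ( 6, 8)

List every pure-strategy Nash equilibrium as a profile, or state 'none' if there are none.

Nash profiles: (A,Q)

(A,P): not NE [P2→Q gives 10>8]
(A,Q): NE
(B,P): not NE [P1→A gives 5>3; P2→Q gives 8>5]
(B,Q): not NE [P1→A gives 7>6]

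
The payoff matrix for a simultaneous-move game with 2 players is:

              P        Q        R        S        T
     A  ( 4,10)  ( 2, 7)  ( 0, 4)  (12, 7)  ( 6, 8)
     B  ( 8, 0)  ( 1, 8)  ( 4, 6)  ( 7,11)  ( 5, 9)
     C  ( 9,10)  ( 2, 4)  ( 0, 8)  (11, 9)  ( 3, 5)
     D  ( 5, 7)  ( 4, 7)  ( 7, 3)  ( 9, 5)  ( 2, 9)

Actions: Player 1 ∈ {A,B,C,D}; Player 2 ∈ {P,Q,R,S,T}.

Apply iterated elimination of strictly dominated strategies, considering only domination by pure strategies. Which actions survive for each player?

P2 drop Q (T beats it: A:8>7 B:9>8 C:5>4 D:9>7)
P2 drop R (S beats it: A:7>4 B:11>6 C:9>8 D:5>3)
P1 drop D (C beats it: P:9>5 S:11>9 T:3>2)
P1→{A,B,C} P2→{P,S,T}

Survivors P1:{A,B,C} P2:{P,S,T}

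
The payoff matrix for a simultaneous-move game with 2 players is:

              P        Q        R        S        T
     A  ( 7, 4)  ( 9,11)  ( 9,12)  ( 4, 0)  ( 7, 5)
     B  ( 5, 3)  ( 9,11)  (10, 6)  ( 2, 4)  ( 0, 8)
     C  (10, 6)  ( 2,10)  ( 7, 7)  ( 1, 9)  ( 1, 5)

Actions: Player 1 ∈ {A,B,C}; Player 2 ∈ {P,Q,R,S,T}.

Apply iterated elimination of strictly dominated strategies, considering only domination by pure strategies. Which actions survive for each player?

Survivors P1:{A,B} P2:{Q,R}

P2 drop P (Q beats it: A:11>4 B:11>3 C:10>6)
P1 drop C (A beats it: Q:9>2 R:9>7 S:4>1 T:7>1)
P2 drop S (Q beats it: A:11>0 B:11>4)
P2 drop T (Q beats it: A:11>5 B:11>8)
P1→{A,B} P2→{Q,R}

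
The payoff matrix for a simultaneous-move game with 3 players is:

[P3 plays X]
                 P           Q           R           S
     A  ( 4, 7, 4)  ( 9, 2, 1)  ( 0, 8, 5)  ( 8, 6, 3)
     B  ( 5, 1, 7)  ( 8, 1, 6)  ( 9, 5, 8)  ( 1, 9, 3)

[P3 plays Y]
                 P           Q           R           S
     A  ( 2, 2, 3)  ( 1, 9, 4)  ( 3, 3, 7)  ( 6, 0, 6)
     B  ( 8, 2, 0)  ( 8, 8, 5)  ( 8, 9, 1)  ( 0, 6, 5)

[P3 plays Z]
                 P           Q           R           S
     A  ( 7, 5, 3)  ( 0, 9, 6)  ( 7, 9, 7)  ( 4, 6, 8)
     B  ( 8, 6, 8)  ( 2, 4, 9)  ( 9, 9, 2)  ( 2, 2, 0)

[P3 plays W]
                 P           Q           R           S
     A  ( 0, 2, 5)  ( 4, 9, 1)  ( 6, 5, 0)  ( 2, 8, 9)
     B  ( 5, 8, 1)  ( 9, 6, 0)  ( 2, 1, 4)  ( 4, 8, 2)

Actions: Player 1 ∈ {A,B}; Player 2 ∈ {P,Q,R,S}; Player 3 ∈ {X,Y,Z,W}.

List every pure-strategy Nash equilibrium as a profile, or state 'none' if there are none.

(A,P,X): not NE [P1→B gives 5>4; P2→R gives 8>7; P3→W gives 5>4]
(A,P,Y): not NE [P1→B gives 8>2; P2→Q gives 9>2; P3→W gives 5>3]
(A,P,Z): not NE [P1→B gives 8>7; P2→R gives 9>5; P3→W gives 5>3]
(A,P,W): not NE [P1→B gives 5>0; P2→Q gives 9>2]
(A,Q,X): not NE [P2→R gives 8>2; P3→Z gives 6>1]
(A,Q,Y): not NE [P1→B gives 8>1; P3→Z gives 6>4]
(A,Q,Z): not NE [P1→B gives 2>0]
(A,Q,W): not NE [P1→B gives 9>4; P3→Z gives 6>1]
(A,R,X): not NE [P1→B gives 9>0; P3→Z gives 7>5]
(A,R,Y): not NE [P1→B gives 8>3; P2→Q gives 9>3]
(A,R,Z): not NE [P1→B gives 9>7]
(A,R,W): not NE [P2→Q gives 9>5; P3→Z gives 7>0]
(A,S,X): not NE [P2→R gives 8>6; P3→W gives 9>3]
(A,S,Y): not NE [P2→Q gives 9>0; P3→W gives 9>6]
(A,S,Z): not NE [P2→R gives 9>6; P3→W gives 9>8]
(A,S,W): not NE [P1→B gives 4>2; P2→Q gives 9>8]
(B,P,X): not NE [P2→S gives 9>1; P3→Z gives 8>7]
(B,P,Y): not NE [P2→R gives 9>2; P3→Z gives 8>0]
(B,P,Z): not NE [P2→R gives 9>6]
(B,P,W): not NE [P3→Z gives 8>1]
(B,Q,X): not NE [P1→A gives 9>8; P2→S gives 9>1; P3→Z gives 9>6]
(B,Q,Y): not NE [P2→R gives 9>8; P3→Z gives 9>5]
(B,Q,Z): not NE [P2→R gives 9>4]
(B,Q,W): not NE [P2→S gives 8>6; P3→Z gives 9>0]
(B,R,X): not NE [P2→S gives 9>5]
(B,R,Y): not NE [P3→X gives 8>1]
(B,R,Z): not NE [P3→X gives 8>2]
(B,R,W): not NE [P1→A gives 6>2; P2→S gives 8>1; P3→X gives 8>4]
(B,S,X): not NE [P1→A gives 8>1; P3→Y gives 5>3]
(B,S,Y): not NE [P1→A gives 6>0; P2→R gives 9>6]
(B,S,Z): not NE [P1→A gives 4>2; P2→R gives 9>2; P3→Y gives 5>0]
(B,S,W): not NE [P3→Y gives 5>2]

Equilibria: none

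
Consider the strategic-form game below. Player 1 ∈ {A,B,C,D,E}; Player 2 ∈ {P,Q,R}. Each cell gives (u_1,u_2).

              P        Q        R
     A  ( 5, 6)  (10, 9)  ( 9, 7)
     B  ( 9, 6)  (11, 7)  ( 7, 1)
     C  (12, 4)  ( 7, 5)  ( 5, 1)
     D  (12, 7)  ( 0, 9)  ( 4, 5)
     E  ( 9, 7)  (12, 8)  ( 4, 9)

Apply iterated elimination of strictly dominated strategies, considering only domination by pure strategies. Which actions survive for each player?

Survivors P1:{A,B,E} P2:{Q,R}

P2 drop P (Q beats it: A:9>6 B:7>6 C:5>4 D:9>7 E:8>7)
P1 drop C (A beats it: Q:10>7 R:9>5)
P1 drop D (A beats it: Q:10>0 R:9>4)
P1→{A,B,E} P2→{Q,R}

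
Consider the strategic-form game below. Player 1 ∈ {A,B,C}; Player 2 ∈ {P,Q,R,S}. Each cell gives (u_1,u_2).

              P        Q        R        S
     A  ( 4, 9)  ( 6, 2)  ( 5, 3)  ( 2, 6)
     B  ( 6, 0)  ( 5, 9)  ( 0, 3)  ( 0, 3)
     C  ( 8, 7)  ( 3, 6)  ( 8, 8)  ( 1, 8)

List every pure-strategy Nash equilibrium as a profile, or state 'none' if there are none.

(A,P): not NE [P1→C gives 8>4]
(A,Q): not NE [P2→P gives 9>2]
(A,R): not NE [P1→C gives 8>5; P2→P gives 9>3]
(A,S): not NE [P2→P gives 9>6]
(B,P): not NE [P1→C gives 8>6; P2→Q gives 9>0]
(B,Q): not NE [P1→A gives 6>5]
(B,R): not NE [P1→C gives 8>0; P2→Q gives 9>3]
(B,S): not NE [P1→A gives 2>0; P2→Q gives 9>3]
(C,P): not NE [P2→S gives 8>7]
(C,Q): not NE [P1→A gives 6>3; P2→S gives 8>6]
(C,R): NE
(C,S): not NE [P1→A gives 2>1]

PSNE = {(C,R)}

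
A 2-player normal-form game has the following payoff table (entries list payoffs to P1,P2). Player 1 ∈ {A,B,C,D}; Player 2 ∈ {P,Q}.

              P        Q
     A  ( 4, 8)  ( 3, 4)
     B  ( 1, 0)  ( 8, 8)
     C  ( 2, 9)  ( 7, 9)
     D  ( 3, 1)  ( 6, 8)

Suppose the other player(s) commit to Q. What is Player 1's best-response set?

u_1(A vs Q) = 3
u_1(B vs Q) = 8
u_1(C vs Q) = 7
u_1(D vs Q) = 6
max payoff 8 at {B}

argmax u_1 = {B}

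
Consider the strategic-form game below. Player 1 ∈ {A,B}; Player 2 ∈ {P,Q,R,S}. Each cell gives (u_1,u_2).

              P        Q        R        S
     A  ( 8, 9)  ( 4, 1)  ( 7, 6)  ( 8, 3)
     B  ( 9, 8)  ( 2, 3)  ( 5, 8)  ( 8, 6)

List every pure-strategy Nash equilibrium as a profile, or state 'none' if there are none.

(A,P): not NE [P1→B gives 9>8]
(A,Q): not NE [P2→P gives 9>1]
(A,R): not NE [P2→P gives 9>6]
(A,S): not NE [P2→P gives 9>3]
(B,P): NE
(B,Q): not NE [P1→A gives 4>2; P2→R gives 8>3]
(B,R): not NE [P1→A gives 7>5]
(B,S): not NE [P2→R gives 8>6]

NE set: (B,P)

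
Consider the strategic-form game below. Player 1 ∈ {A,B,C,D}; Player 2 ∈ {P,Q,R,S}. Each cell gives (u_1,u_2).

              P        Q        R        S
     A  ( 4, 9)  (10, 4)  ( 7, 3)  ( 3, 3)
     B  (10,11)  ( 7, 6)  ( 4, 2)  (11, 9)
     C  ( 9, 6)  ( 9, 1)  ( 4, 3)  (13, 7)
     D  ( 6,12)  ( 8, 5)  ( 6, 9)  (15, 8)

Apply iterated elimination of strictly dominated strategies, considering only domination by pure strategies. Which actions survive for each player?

IESDS → P1:{B,C,D} P2:{P,S}

P2 drop Q (P beats it: A:9>4 B:11>6 C:6>1 D:12>5)
P2 drop R (P beats it: A:9>3 B:11>2 C:6>3 D:12>9)
P1 drop A (B beats it: P:10>4 S:11>3)
P1→{B,C,D} P2→{P,S}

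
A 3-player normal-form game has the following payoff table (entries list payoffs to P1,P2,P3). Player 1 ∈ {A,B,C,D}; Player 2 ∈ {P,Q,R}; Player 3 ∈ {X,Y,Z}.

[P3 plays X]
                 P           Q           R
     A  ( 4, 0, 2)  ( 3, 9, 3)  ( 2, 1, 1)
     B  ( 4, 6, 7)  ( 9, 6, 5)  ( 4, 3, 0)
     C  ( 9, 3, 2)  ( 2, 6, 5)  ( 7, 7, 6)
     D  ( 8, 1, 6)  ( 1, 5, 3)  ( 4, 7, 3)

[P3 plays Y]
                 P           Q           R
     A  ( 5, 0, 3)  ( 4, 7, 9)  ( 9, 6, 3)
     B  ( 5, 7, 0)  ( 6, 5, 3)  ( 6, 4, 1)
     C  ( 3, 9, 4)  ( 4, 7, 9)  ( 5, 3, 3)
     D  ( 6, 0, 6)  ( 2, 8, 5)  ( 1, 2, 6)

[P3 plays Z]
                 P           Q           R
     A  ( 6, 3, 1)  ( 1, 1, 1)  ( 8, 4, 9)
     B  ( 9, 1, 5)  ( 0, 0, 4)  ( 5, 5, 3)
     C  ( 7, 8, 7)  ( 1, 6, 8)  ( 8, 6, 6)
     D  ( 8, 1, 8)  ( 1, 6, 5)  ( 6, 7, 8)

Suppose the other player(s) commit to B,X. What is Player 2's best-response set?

u_2(P vs B,X) = 6
u_2(Q vs B,X) = 6
u_2(R vs B,X) = 3
max payoff 6 at {P,Q}

P2 best: {P,Q}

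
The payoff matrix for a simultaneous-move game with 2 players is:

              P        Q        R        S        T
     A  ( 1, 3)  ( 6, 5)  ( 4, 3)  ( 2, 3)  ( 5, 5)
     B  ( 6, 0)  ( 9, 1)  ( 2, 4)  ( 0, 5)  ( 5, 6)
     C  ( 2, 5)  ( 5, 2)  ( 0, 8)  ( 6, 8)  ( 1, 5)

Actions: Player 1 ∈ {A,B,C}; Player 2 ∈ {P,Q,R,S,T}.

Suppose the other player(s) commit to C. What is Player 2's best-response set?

u_2(P vs C) = 5
u_2(Q vs C) = 2
u_2(R vs C) = 8
u_2(S vs C) = 8
u_2(T vs C) = 5
max payoff 8 at {R,S}

P2 best: {R,S}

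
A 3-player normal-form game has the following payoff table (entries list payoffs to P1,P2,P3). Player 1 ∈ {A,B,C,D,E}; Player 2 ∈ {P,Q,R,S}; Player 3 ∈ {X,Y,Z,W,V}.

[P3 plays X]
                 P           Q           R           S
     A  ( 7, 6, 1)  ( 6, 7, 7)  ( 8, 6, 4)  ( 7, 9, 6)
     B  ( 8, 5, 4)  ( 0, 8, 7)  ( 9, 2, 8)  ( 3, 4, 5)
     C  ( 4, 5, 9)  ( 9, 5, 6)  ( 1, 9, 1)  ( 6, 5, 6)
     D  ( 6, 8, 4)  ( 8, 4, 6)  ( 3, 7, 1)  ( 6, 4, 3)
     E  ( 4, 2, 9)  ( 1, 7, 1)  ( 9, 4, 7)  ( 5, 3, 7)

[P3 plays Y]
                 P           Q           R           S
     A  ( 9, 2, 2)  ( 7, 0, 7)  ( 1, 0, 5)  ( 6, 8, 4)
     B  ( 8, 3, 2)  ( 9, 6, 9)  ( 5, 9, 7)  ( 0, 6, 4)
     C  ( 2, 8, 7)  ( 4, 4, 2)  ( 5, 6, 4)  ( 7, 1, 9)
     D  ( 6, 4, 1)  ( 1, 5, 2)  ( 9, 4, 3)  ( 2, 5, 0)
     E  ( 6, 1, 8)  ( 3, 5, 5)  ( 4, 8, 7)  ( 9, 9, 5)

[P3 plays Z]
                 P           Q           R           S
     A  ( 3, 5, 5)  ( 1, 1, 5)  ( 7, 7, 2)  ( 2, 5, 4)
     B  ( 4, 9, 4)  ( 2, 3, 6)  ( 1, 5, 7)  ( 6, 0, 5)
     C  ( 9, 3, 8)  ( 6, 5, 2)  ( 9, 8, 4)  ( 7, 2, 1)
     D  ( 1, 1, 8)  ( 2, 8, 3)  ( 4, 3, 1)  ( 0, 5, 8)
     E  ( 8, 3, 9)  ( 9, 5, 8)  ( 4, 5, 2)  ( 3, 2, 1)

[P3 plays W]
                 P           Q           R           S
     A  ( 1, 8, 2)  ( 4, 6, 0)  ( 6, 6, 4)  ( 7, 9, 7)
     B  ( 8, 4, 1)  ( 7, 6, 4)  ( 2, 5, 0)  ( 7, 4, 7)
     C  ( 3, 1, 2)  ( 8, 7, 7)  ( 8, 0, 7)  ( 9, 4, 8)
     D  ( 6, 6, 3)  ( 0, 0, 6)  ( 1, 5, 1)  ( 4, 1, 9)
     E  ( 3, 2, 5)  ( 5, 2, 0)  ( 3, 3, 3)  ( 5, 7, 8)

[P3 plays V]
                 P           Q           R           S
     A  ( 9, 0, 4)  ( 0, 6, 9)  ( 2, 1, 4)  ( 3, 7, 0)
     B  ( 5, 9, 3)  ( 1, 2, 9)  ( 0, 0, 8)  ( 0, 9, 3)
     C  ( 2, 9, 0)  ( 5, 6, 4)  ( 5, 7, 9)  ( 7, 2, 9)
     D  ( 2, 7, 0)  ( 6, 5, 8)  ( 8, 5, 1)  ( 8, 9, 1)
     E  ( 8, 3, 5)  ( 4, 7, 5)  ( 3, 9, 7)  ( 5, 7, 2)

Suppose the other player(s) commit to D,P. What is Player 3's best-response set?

u_3(X vs D,P) = 4
u_3(Y vs D,P) = 1
u_3(Z vs D,P) = 8
u_3(W vs D,P) = 3
u_3(V vs D,P) = 0
max payoff 8 at {Z}

P3 best: {Z}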